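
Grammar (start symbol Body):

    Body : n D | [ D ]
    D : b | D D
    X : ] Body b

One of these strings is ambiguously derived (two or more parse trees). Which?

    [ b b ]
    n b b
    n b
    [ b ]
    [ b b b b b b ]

[ b b b b b b ]

[ b b ]: 1 tree
n b b: 1 tree
n b: 1 tree
[ b ]: 1 tree
[ b b b b b b ]: 42 trees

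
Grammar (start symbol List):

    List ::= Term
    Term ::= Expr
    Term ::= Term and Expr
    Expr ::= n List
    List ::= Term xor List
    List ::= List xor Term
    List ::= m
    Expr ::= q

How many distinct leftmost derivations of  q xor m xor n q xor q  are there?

7

Parse trees for q xor m xor n q xor q:
  [List [Term [Expr q]] xor [List [List m] xor [Term [Expr n [List [Term [Expr q]] xor [List [Term [Expr q]]]]]]]]
  [List [Term [Expr q]] xor [List [List m] xor [Term [Expr n [List [List [Term [Expr q]]] xor [Term [Expr q]]]]]]]
  [List [Term [Expr q]] xor [List [List [List m] xor [Term [Expr n [List [Term [Expr q]]]]]] xor [Term [Expr q]]]]
  [List [List [Term [Expr q]] xor [List m]] xor [Term [Expr n [List [Term [Expr q]] xor [List [Term [Expr q]]]]]]]
  [List [List [Term [Expr q]] xor [List m]] xor [Term [Expr n [List [List [Term [Expr q]]] xor [Term [Expr q]]]]]]
  [List [List [Term [Expr q]] xor [List [List m] xor [Term [Expr n [List [Term [Expr q]]]]]]] xor [Term [Expr q]]]
  [List [List [List [Term [Expr q]] xor [List m]] xor [Term [Expr n [List [Term [Expr q]]]]]] xor [Term [Expr q]]]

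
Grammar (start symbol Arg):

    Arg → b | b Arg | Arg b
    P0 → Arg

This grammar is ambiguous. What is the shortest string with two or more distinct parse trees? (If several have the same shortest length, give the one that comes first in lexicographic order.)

b b

length 1: no string has ≥2 trees
length 2: b b has 2 parse trees

Two derivations of b b:
  Arg ⇒ b Arg ⇒ b b
  Arg ⇒ Arg b ⇒ b b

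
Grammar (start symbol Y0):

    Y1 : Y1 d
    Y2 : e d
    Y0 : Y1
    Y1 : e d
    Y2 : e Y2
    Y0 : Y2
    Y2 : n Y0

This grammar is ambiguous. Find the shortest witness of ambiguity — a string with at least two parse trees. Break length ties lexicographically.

e d

length 2: e d has 2 parse trees

Two derivations of e d:
  Y0 ⇒ Y1 ⇒ e d
  Y0 ⇒ Y2 ⇒ e d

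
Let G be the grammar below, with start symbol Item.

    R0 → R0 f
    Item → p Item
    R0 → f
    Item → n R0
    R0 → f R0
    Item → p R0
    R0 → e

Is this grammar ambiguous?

Witness: n f f

Derivation 1: Item ⇒ n R0 ⇒ n R0 f ⇒ n f f
Derivation 2: Item ⇒ n R0 ⇒ n f R0 ⇒ n f f

Two distinct leftmost derivations for the same string.

Ambiguous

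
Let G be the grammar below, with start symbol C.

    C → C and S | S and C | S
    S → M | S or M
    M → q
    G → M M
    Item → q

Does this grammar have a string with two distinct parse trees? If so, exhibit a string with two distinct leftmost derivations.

Ambiguous

Witness: q and q

Derivation 1: C ⇒ C and S ⇒ S and S ⇒ M and S ⇒ q and S ⇒ q and M ⇒ q and q
Derivation 2: C ⇒ S and C ⇒ M and C ⇒ q and C ⇒ q and S ⇒ q and M ⇒ q and q

Two distinct leftmost derivations for the same string.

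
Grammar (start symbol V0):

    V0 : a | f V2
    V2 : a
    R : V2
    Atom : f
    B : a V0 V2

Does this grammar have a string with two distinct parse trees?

(R, Atom, B are unreachable from V0, so their rules don't affect L(V0).) Each reachable nonterminal has at most one production per leading terminal, and all productions are right-linear; the derivation is determined token-by-token.

Unambiguous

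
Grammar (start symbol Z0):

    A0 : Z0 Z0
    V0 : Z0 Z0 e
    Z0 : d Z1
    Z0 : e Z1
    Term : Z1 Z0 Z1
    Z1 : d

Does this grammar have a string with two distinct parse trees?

(V0, Term, A0 are unreachable from Z0, so their rules don't affect L(Z0).) The reachable rules are right-linear with at most one rule per (nonterminal, next-terminal) pair. Each input token forces the next rule, so parsing is deterministic.

Unambiguous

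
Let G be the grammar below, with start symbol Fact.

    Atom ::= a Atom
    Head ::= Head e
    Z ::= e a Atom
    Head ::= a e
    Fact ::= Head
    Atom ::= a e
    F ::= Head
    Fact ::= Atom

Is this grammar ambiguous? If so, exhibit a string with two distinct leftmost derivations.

Witness: a e

Derivation 1: Fact ⇒ Head ⇒ a e
Derivation 2: Fact ⇒ Atom ⇒ a e

Two distinct leftmost derivations for the same string.

Ambiguous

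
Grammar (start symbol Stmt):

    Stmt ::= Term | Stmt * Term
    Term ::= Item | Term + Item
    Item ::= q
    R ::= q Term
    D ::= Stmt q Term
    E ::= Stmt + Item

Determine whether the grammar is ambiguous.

Unambiguous

(R, D, E are unreachable from Stmt, so their rules don't affect L(Stmt).) Stmt → Stmt * Term | Term  ;  Term → Term + Item | Item  — a left-associative chain with Item at the bottom. Each string factors uniquely by precedence.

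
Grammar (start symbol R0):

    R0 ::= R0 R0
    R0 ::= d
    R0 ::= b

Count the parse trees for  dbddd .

Parse trees for dbddd (showing first 6 of 14):
  [R0 [R0 d] [R0 [R0 b] [R0 [R0 d] [R0 [R0 d] [R0 d]]]]]
  [R0 [R0 d] [R0 [R0 b] [R0 [R0 [R0 d] [R0 d]] [R0 d]]]]
  [R0 [R0 d] [R0 [R0 [R0 b] [R0 d]] [R0 [R0 d] [R0 d]]]]
  [R0 [R0 d] [R0 [R0 [R0 b] [R0 [R0 d] [R0 d]]] [R0 d]]]
  [R0 [R0 d] [R0 [R0 [R0 [R0 b] [R0 d]] [R0 d]] [R0 d]]]
  [R0 [R0 [R0 d] [R0 b]] [R0 [R0 d] [R0 [R0 d] [R0 d]]]]

14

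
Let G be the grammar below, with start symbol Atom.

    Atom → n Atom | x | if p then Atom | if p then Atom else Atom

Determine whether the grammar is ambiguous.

Witness: if p then if p then x else x

Derivation 1: Atom ⇒ if p then Atom ⇒ if p then if p then Atom else Atom ⇒ if p then if p then x else Atom ⇒ if p then if p then x else x
Derivation 2: Atom ⇒ if p then Atom else Atom ⇒ if p then if p then Atom else Atom ⇒ if p then if p then x else Atom ⇒ if p then if p then x else x

Two distinct leftmost derivations for the same string.

Ambiguous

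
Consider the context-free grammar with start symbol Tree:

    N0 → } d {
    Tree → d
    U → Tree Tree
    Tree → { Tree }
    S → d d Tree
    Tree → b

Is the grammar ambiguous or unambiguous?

Only Tree is reachable from Tree; ignoring the rest: L(Tree) is { openⁿ atom closeⁿ : n ≥ 0 }. The bracket depth fixes n, and the derivation is forced at every step.

Unambiguous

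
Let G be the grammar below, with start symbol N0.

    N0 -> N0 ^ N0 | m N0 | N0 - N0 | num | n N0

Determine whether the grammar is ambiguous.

Witness: m num - num

Derivation 1: N0 ⇒ m N0 ⇒ m N0 - N0 ⇒ m num - N0 ⇒ m num - num
Derivation 2: N0 ⇒ N0 - N0 ⇒ m N0 - N0 ⇒ m num - N0 ⇒ m num - num

Two distinct leftmost derivations for the same string.

Ambiguous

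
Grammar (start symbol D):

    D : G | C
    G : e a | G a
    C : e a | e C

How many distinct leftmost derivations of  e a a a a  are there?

1

Parse trees for e a a a a:
  [D [G [G [G [G e a] a] a] a]]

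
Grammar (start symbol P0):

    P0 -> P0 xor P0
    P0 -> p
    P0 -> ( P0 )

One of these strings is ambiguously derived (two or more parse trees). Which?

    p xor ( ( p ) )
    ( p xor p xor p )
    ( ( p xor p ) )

( p xor p xor p )

p xor ( ( p ) ): 1 tree
( p xor p xor p ): 2 trees
( ( p xor p ) ): 1 tree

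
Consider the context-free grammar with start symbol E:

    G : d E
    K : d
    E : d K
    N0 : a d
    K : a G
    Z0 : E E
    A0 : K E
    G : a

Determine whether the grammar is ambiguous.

Unambiguous

(N0, Z0, A0 are unreachable from E, so their rules don't affect L(E).) The reachable rules are right-linear with at most one rule per (nonterminal, next-terminal) pair. Each input token forces the next rule, so parsing is deterministic.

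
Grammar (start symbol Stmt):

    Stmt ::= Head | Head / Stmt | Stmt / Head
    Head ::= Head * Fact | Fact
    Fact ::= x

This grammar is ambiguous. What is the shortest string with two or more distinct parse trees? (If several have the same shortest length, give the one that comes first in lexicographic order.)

x / x

length 1: no string has ≥2 trees
length 3: x / x has 2 parse trees

Two derivations of x / x:
  Stmt ⇒ Head / Stmt ⇒ Fact / Stmt ⇒ x / Stmt ⇒ x / Head ⇒ x / Fact ⇒ x / x
  Stmt ⇒ Stmt / Head ⇒ Head / Head ⇒ Fact / Head ⇒ x / Head ⇒ x / Fact ⇒ x / x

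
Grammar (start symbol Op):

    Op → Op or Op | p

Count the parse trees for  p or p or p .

2

Parse trees for p or p or p:
  [Op [Op p] or [Op [Op p] or [Op p]]]
  [Op [Op [Op p] or [Op p]] or [Op p]]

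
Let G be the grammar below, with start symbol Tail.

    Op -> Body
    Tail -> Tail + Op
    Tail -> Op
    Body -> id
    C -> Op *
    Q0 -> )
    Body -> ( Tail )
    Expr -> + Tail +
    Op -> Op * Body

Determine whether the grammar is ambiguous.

Unambiguous

Only Tail, Op, Body are reachable from Tail; ignoring the rest: This is a standard precedence ladder (Tail over Op over Body), with each level left-recursive on its own operator ('+' at Tail, '*' at Op). That structure is LR(1), hence unambiguous.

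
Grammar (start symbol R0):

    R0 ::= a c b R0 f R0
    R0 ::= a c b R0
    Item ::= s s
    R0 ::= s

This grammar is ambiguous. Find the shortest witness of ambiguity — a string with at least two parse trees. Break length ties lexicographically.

a c b a c b s f s

length 1: no string has ≥2 trees
length 4: no string has ≥2 trees
length 6: no string has ≥2 trees
length 7: no string has ≥2 trees
length 9: a c b a c b s f s has 2 parse trees

Two derivations of a c b a c b s f s:
  R0 ⇒ a c b R0 f R0 ⇒ a c b a c b R0 f R0 ⇒ a c b a c b s f R0 ⇒ a c b a c b s f s
  R0 ⇒ a c b R0 ⇒ a c b a c b R0 f R0 ⇒ a c b a c b s f R0 ⇒ a c b a c b s f s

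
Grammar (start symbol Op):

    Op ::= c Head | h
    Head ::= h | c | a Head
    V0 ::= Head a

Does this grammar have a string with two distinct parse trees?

(V0 is unreachable from Op, so its rules don't affect L(Op).) Restricted to the reachable nonterminals, every rule has the form A → t or A → t B, and no two rules for the same A share a first terminal. The grammar encodes a DFA — one run per string.

Unambiguous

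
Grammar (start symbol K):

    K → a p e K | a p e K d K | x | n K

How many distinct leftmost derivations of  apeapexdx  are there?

2

Parse trees for apeapexdx:
  [K a p e [K a p e [K x] d [K x]]]
  [K a p e [K a p e [K x]] d [K x]]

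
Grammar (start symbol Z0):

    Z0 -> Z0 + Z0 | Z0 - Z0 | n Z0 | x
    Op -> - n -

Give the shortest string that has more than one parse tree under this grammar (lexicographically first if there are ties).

length 1: no string has ≥2 trees
length 2: no string has ≥2 trees
length 3: no string has ≥2 trees
length 4: n x + x has 2 parse trees

Two derivations of n x + x:
  Z0 ⇒ Z0 + Z0 ⇒ n Z0 + Z0 ⇒ n x + Z0 ⇒ n x + x
  Z0 ⇒ n Z0 ⇒ n Z0 + Z0 ⇒ n x + Z0 ⇒ n x + x

n x + x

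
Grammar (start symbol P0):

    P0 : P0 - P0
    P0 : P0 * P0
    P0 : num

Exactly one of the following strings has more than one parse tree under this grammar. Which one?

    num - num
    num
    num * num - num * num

num - num: 1 tree
num: 1 tree
num * num - num * num: 5 trees

num * num - num * num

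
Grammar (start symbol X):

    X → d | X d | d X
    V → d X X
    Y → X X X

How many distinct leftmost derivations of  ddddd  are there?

16

Parse trees for ddddd (showing first 6 of 16):
  [X [X [X [X [X d] d] d] d] d]
  [X [X [X [X d [X d]] d] d] d]
  [X [X [X d [X [X d] d]] d] d]
  [X [X [X d [X d [X d]]] d] d]
  [X [X d [X [X [X d] d] d]] d]
  [X [X d [X [X d [X d]] d]] d]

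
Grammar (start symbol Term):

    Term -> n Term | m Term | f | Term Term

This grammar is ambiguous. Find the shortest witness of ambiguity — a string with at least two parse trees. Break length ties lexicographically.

length 1: no string has ≥2 trees
length 2: no string has ≥2 trees
length 3: f f f has 2 parse trees

Two derivations of f f f:
  Term ⇒ Term Term ⇒ f Term ⇒ f Term Term ⇒ f f Term ⇒ f f f
  Term ⇒ Term Term ⇒ Term Term Term ⇒ f Term Term ⇒ f f Term ⇒ f f f

f f f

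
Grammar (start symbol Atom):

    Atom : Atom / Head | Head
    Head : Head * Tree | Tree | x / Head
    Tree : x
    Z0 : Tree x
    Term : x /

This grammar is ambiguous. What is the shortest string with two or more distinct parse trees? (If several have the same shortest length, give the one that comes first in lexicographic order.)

x / x

length 1: no string has ≥2 trees
length 3: x / x has 2 parse trees

Two derivations of x / x:
  Atom ⇒ Atom / Head ⇒ Head / Head ⇒ Tree / Head ⇒ x / Head ⇒ x / Tree ⇒ x / x
  Atom ⇒ Head ⇒ x / Head ⇒ x / Tree ⇒ x / x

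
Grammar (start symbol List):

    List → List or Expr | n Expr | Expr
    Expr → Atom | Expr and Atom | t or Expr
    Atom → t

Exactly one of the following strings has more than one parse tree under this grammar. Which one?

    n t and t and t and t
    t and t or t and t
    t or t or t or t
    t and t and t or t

t or t or t or t

n t and t and t and t: 1 tree
t and t or t and t: 1 tree
t or t or t or t: 8 trees
t and t and t or t: 1 tree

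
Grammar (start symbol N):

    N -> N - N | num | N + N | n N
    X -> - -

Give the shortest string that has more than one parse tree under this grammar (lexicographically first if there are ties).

length 1: no string has ≥2 trees
length 2: no string has ≥2 trees
length 3: no string has ≥2 trees
length 4: n num + num has 2 parse trees

Two derivations of n num + num:
  N ⇒ N + N ⇒ n N + N ⇒ n num + N ⇒ n num + num
  N ⇒ n N ⇒ n N + N ⇒ n num + N ⇒ n num + num

n num + num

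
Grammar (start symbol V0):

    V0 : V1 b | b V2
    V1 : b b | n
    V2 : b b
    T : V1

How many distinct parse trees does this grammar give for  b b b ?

2

Parse trees for b b b:
  [V0 [V1 b b] b]
  [V0 b [V2 b b]]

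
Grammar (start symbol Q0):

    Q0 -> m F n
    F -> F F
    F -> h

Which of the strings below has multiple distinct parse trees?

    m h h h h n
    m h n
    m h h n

m h h h h n: 5 trees
m h n: 1 tree
m h h n: 1 tree

m h h h h n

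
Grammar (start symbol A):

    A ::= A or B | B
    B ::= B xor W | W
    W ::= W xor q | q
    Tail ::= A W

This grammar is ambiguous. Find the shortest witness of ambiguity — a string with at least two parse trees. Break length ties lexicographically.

length 1: no string has ≥2 trees
length 3: q xor q has 2 parse trees

Two derivations of q xor q:
  A ⇒ B ⇒ B xor W ⇒ W xor W ⇒ q xor W ⇒ q xor q
  A ⇒ B ⇒ W ⇒ W xor q ⇒ q xor q

q xor q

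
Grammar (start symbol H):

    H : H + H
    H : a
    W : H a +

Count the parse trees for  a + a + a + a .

5

Parse trees for a + a + a + a:
  [H [H a] + [H [H a] + [H [H a] + [H a]]]]
  [H [H a] + [H [H [H a] + [H a]] + [H a]]]
  [H [H [H a] + [H a]] + [H [H a] + [H a]]]
  [H [H [H a] + [H [H a] + [H a]]] + [H a]]
  [H [H [H [H a] + [H a]] + [H a]] + [H a]]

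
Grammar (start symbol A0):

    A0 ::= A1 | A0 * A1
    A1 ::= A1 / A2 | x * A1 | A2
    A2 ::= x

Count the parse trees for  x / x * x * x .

2

Parse trees for x / x * x * x:
  [A0 [A0 [A1 [A1 [A2 x]] / [A2 x]]] * [A1 x * [A1 [A2 x]]]]
  [A0 [A0 [A0 [A1 [A1 [A2 x]] / [A2 x]]] * [A1 [A2 x]]] * [A1 [A2 x]]]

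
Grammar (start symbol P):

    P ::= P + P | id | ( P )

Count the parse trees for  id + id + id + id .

Parse trees for id + id + id + id:
  [P [P id] + [P [P id] + [P [P id] + [P id]]]]
  [P [P id] + [P [P [P id] + [P id]] + [P id]]]
  [P [P [P id] + [P id]] + [P [P id] + [P id]]]
  [P [P [P id] + [P [P id] + [P id]]] + [P id]]
  [P [P [P [P id] + [P id]] + [P id]] + [P id]]

5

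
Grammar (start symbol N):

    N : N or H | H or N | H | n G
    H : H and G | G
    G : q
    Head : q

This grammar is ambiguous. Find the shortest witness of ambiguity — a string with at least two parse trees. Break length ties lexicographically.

q or q

length 1: no string has ≥2 trees
length 2: no string has ≥2 trees
length 3: q or q has 2 parse trees

Two derivations of q or q:
  N ⇒ N or H ⇒ H or H ⇒ G or H ⇒ q or H ⇒ q or G ⇒ q or q
  N ⇒ H or N ⇒ G or N ⇒ q or N ⇒ q or H ⇒ q or G ⇒ q or q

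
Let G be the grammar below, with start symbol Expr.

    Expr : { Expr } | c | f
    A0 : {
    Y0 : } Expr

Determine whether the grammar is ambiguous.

(A0, Y0 are unreachable from Expr, so their rules don't affect L(Expr).) L(Expr) is { openⁿ atom closeⁿ : n ≥ 0 }. The bracket depth fixes n, and the derivation is forced at every step.

Unambiguous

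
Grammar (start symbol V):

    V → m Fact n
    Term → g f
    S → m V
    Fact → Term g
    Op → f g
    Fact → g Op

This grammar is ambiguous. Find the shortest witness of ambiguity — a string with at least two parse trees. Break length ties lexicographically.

m g f g n

length 5: m g f g n has 2 parse trees

Two derivations of m g f g n:
  V ⇒ m Fact n ⇒ m Term g n ⇒ m g f g n
  V ⇒ m Fact n ⇒ m g Op n ⇒ m g f g n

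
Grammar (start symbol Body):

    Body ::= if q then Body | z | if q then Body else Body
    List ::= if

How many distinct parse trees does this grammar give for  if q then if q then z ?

1

Parse trees for if q then if q then z:
  [Body if q then [Body if q then [Body z]]]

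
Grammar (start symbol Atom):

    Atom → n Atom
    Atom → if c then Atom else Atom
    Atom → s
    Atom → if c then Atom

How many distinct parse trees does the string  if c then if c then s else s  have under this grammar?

Parse trees for if c then if c then s else s:
  [Atom if c then [Atom if c then [Atom s]] else [Atom s]]
  [Atom if c then [Atom if c then [Atom s] else [Atom s]]]

2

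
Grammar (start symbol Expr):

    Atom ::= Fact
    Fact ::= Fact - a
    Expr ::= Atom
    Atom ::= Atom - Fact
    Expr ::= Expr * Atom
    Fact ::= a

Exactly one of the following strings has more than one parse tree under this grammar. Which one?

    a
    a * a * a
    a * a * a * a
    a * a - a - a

a * a - a - a

a: 1 tree
a * a * a: 1 tree
a * a * a * a: 1 tree
a * a - a - a: 4 trees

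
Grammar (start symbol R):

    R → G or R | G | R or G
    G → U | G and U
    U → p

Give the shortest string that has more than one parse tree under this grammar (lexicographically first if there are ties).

p or p

length 1: no string has ≥2 trees
length 3: p or p has 2 parse trees

Two derivations of p or p:
  R ⇒ G or R ⇒ U or R ⇒ p or R ⇒ p or G ⇒ p or U ⇒ p or p
  R ⇒ R or G ⇒ G or G ⇒ U or G ⇒ p or G ⇒ p or U ⇒ p or p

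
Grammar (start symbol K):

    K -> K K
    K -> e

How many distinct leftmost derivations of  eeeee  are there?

Parse trees for eeeee (showing first 6 of 14):
  [K [K e] [K [K e] [K [K e] [K [K e] [K e]]]]]
  [K [K e] [K [K e] [K [K [K e] [K e]] [K e]]]]
  [K [K e] [K [K [K e] [K e]] [K [K e] [K e]]]]
  [K [K e] [K [K [K e] [K [K e] [K e]]] [K e]]]
  [K [K e] [K [K [K [K e] [K e]] [K e]] [K e]]]
  [K [K [K e] [K e]] [K [K e] [K [K e] [K e]]]]

14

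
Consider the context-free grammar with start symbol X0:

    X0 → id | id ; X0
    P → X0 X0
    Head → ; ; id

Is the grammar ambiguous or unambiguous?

Unambiguous

Only X0 is reachable from X0; ignoring the rest: The reachable grammar is A → atom sep A | atom. Each atom is followed by either the separator (recurse) or end-of-string (stop) — no choice point.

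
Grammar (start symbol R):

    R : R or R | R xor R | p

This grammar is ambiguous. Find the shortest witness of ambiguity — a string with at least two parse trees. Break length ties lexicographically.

p or p or p

length 1: no string has ≥2 trees
length 3: no string has ≥2 trees
length 5: p or p or p has 2 parse trees

Two derivations of p or p or p:
  R ⇒ R or R ⇒ R or R or R ⇒ p or R or R ⇒ p or p or R ⇒ p or p or p
  R ⇒ R or R ⇒ p or R ⇒ p or R or R ⇒ p or p or R ⇒ p or p or p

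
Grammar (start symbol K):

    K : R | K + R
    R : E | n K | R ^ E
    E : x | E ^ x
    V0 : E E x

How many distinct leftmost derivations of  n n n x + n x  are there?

4

Parse trees for n n n x + n x:
  [K [R n [K [R n [K [R n [K [K [R [E x]]] + [R n [K [R [E x]]]]]]]]]]]
  [K [R n [K [R n [K [K [R n [K [R [E x]]]]] + [R n [K [R [E x]]]]]]]]]
  [K [R n [K [K [R n [K [R n [K [R [E x]]]]]]] + [R n [K [R [E x]]]]]]]
  [K [K [R n [K [R n [K [R n [K [R [E x]]]]]]]]] + [R n [K [R [E x]]]]]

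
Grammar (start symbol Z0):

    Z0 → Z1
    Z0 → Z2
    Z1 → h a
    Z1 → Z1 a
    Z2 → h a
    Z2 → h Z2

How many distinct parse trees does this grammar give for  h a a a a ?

1

Parse trees for h a a a a:
  [Z0 [Z1 [Z1 [Z1 [Z1 h a] a] a] a]]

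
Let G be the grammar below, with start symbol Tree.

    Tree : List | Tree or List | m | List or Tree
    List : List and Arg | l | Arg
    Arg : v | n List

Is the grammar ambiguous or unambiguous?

Ambiguous

Witness: l or l

Derivation 1: Tree ⇒ Tree or List ⇒ List or List ⇒ l or List ⇒ l or l
Derivation 2: Tree ⇒ List or Tree ⇒ l or Tree ⇒ l or List ⇒ l or l

Two distinct leftmost derivations for the same string.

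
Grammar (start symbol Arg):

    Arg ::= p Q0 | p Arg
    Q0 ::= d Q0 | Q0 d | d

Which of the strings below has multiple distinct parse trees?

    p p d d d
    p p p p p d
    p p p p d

p p d d d

p p d d d: 4 trees
p p p p p d: 1 tree
p p p p d: 1 tree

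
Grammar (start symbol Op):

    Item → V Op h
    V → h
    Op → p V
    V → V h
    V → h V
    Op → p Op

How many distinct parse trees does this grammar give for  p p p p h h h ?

Parse trees for p p p p h h h:
  [Op p [Op p [Op p [Op p [V [V [V h] h] h]]]]]
  [Op p [Op p [Op p [Op p [V [V h [V h]] h]]]]]
  [Op p [Op p [Op p [Op p [V h [V [V h] h]]]]]]
  [Op p [Op p [Op p [Op p [V h [V h [V h]]]]]]]

4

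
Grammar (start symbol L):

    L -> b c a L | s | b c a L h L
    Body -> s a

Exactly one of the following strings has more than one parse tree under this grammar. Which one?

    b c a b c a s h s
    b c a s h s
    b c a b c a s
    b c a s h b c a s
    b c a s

b c a b c a s h s: 2 trees
b c a s h s: 1 tree
b c a b c a s: 1 tree
b c a s h b c a s: 1 tree
b c a s: 1 tree

b c a b c a s h s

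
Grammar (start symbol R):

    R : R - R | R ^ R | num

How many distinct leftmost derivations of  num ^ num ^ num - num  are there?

Parse trees for num ^ num ^ num - num:
  [R [R [R num] ^ [R [R num] ^ [R num]]] - [R num]]
  [R [R [R [R num] ^ [R num]] ^ [R num]] - [R num]]
  [R [R num] ^ [R [R [R num] ^ [R num]] - [R num]]]
  [R [R num] ^ [R [R num] ^ [R [R num] - [R num]]]]
  [R [R [R num] ^ [R num]] ^ [R [R num] - [R num]]]

5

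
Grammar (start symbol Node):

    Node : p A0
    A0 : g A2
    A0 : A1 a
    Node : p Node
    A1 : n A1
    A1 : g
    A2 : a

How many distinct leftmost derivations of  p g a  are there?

2

Parse trees for p g a:
  [Node p [A0 g [A2 a]]]
  [Node p [A0 [A1 g] a]]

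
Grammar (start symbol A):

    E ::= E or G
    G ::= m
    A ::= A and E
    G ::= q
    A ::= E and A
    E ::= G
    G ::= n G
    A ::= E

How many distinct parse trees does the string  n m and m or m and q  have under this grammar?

4

Parse trees for n m and m or m and q:
  [A [A [A [E [G n [G m]]]] and [E [E [G m]] or [G m]]] and [E [G q]]]
  [A [A [E [G n [G m]]] and [A [E [E [G m]] or [G m]]]] and [E [G q]]]
  [A [E [G n [G m]]] and [A [A [E [E [G m]] or [G m]]] and [E [G q]]]]
  [A [E [G n [G m]]] and [A [E [E [G m]] or [G m]] and [A [E [G q]]]]]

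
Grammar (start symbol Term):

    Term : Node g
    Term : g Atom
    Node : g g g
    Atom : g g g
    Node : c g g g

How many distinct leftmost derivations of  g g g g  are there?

Parse trees for g g g g:
  [Term [Node g g g] g]
  [Term g [Atom g g g]]

2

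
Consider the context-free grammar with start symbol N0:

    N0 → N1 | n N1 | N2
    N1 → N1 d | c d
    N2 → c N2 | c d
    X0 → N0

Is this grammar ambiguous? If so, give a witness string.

Witness: c d

Derivation 1: N0 ⇒ N1 ⇒ c d
Derivation 2: N0 ⇒ N2 ⇒ c d

Two distinct leftmost derivations for the same string.

Ambiguous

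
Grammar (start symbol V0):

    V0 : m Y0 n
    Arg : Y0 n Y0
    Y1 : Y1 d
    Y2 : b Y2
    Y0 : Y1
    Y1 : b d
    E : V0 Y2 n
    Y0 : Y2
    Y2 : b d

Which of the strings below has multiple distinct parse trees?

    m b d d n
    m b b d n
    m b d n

m b d d n: 1 tree
m b b d n: 1 tree
m b d n: 2 trees

m b d n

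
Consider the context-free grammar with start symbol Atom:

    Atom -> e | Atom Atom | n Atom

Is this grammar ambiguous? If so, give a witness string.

Witness: e e e

Derivation 1: Atom ⇒ Atom Atom ⇒ e Atom ⇒ e Atom Atom ⇒ e e Atom ⇒ e e e
Derivation 2: Atom ⇒ Atom Atom ⇒ Atom Atom Atom ⇒ e Atom Atom ⇒ e e Atom ⇒ e e e

Two distinct leftmost derivations for the same string.

Ambiguous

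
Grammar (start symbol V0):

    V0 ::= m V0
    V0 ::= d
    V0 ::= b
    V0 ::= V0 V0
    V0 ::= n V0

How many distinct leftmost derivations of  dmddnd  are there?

9

Parse trees for dmddnd (showing first 6 of 9):
  [V0 [V0 d] [V0 m [V0 [V0 d] [V0 [V0 d] [V0 n [V0 d]]]]]]
  [V0 [V0 d] [V0 m [V0 [V0 [V0 d] [V0 d]] [V0 n [V0 d]]]]]
  [V0 [V0 d] [V0 [V0 m [V0 d]] [V0 [V0 d] [V0 n [V0 d]]]]]
  [V0 [V0 d] [V0 [V0 m [V0 [V0 d] [V0 d]]] [V0 n [V0 d]]]]
  [V0 [V0 d] [V0 [V0 [V0 m [V0 d]] [V0 d]] [V0 n [V0 d]]]]
  [V0 [V0 [V0 d] [V0 m [V0 d]]] [V0 [V0 d] [V0 n [V0 d]]]]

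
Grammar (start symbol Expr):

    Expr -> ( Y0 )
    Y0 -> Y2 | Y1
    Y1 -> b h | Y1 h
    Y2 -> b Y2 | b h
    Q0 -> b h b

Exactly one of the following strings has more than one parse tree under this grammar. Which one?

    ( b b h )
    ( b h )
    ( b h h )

( b h )

( b b h ): 1 tree
( b h ): 2 trees
( b h h ): 1 tree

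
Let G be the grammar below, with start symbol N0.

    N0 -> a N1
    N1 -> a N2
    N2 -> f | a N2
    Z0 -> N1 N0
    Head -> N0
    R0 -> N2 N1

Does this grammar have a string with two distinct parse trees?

Unambiguous

(Z0, Head, R0 are unreachable from N0, so their rules don't affect L(N0).) The reachable rules are right-linear with at most one rule per (nonterminal, next-terminal) pair. Each input token forces the next rule, so parsing is deterministic.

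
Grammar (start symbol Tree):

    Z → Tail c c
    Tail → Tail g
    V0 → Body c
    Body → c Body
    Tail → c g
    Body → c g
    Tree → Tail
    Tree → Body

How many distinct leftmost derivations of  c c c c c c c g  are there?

1

Parse trees for c c c c c c c g:
  [Tree [Body c [Body c [Body c [Body c [Body c [Body c [Body c g]]]]]]]]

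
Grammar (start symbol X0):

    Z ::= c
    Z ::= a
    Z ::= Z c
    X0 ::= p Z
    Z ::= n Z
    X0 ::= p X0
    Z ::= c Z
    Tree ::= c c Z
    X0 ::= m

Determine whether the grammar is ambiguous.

Witness: p c c

Derivation 1: X0 ⇒ p Z ⇒ p Z c ⇒ p c c
Derivation 2: X0 ⇒ p Z ⇒ p c Z ⇒ p c c

Two distinct leftmost derivations for the same string.

Ambiguous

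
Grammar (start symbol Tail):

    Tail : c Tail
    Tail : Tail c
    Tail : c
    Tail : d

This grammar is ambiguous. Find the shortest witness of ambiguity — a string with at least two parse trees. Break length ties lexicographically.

c c

length 1: no string has ≥2 trees
length 2: c c has 2 parse trees

Two derivations of c c:
  Tail ⇒ c Tail ⇒ c c
  Tail ⇒ Tail c ⇒ c c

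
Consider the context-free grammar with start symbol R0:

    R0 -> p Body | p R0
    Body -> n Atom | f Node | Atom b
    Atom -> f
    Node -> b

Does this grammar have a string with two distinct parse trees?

Witness: p f b

Derivation 1: R0 ⇒ p Body ⇒ p f Node ⇒ p f b
Derivation 2: R0 ⇒ p Body ⇒ p Atom b ⇒ p f b

Two distinct leftmost derivations for the same string.

Ambiguous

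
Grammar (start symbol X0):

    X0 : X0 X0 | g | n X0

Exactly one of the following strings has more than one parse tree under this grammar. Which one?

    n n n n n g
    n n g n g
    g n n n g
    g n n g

n n g n g

n n n n n g: 1 tree
n n g n g: 3 trees
g n n n g: 1 tree
g n n g: 1 tree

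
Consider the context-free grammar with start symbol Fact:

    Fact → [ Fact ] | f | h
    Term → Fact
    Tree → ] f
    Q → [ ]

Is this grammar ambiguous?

Unambiguous

(Term, Tree, Q are unreachable from Fact, so their rules don't affect L(Fact).) Each string is a nest of matched brackets around a single atom. An opening bracket forces the recursive rule; an atom forces the base rule.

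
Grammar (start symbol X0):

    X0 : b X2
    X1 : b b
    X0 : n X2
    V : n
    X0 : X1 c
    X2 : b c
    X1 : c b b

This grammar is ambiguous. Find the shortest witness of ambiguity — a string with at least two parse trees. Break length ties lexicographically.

b b c

length 3: b b c has 2 parse trees

Two derivations of b b c:
  X0 ⇒ b X2 ⇒ b b c
  X0 ⇒ X1 c ⇒ b b c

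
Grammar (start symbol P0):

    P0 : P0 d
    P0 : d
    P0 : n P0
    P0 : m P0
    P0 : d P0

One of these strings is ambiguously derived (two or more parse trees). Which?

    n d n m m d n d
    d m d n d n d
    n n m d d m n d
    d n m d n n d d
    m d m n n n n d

n d n m m d n d: 1 tree
d m d n d n d: 1 tree
n n m d d m n d: 1 tree
d n m d n n d d: 8 trees
m d m n n n n d: 1 tree

d n m d n n d d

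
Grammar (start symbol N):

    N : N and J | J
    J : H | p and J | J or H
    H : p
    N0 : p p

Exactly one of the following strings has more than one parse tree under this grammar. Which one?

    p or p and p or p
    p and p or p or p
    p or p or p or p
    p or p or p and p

p and p or p or p

p or p and p or p: 1 tree
p and p or p or p: 4 trees
p or p or p or p: 1 tree
p or p or p and p: 1 tree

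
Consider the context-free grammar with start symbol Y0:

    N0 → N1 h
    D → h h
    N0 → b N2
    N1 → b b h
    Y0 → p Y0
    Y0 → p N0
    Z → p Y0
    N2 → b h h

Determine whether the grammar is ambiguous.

Witness: p b b h h

Derivation 1: Y0 ⇒ p N0 ⇒ p N1 h ⇒ p b b h h
Derivation 2: Y0 ⇒ p N0 ⇒ p b N2 ⇒ p b b h h

Two distinct leftmost derivations for the same string.

Ambiguous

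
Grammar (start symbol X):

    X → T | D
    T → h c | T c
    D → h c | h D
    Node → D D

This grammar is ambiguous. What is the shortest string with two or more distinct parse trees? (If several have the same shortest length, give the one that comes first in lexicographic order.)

length 2: h c has 2 parse trees

Two derivations of h c:
  X ⇒ T ⇒ h c
  X ⇒ D ⇒ h c

h c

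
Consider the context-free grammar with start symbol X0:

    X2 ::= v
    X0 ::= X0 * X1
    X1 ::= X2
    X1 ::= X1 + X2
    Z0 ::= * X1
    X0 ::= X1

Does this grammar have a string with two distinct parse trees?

Only X0, X1, X2 are reachable from X0; ignoring the rest: X0 → X0 * X1 | X1  ;  X1 → X1 + X2 | X2  — a left-associative chain with X2 at the bottom. Each string factors uniquely by precedence.

Unambiguous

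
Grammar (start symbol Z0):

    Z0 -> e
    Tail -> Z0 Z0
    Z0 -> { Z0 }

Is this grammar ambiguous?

Unambiguous

(Tail is unreachable from Z0, so its rules don't affect L(Z0).) L(Z0) is { openⁿ atom closeⁿ : n ≥ 0 }. The bracket depth fixes n, and the derivation is forced at every step.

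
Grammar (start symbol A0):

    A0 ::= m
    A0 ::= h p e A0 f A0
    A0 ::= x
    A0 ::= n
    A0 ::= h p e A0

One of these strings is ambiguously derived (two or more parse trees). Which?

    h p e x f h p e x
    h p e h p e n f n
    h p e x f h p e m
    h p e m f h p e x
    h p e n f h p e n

h p e x f h p e x: 1 tree
h p e h p e n f n: 2 trees
h p e x f h p e m: 1 tree
h p e m f h p e x: 1 tree
h p e n f h p e n: 1 tree

h p e h p e n f n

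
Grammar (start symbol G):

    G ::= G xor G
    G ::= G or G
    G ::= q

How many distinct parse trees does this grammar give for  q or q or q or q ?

Parse trees for q or q or q or q:
  [G [G q] or [G [G q] or [G [G q] or [G q]]]]
  [G [G q] or [G [G [G q] or [G q]] or [G q]]]
  [G [G [G q] or [G q]] or [G [G q] or [G q]]]
  [G [G [G q] or [G [G q] or [G q]]] or [G q]]
  [G [G [G [G q] or [G q]] or [G q]] or [G q]]

5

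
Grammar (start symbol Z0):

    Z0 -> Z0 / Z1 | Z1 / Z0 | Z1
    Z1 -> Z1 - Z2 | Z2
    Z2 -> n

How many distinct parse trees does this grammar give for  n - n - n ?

Parse trees for n - n - n:
  [Z0 [Z1 [Z1 [Z1 [Z2 n]] - [Z2 n]] - [Z2 n]]]

1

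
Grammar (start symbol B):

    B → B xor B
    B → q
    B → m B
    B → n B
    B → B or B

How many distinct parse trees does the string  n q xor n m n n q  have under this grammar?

Parse trees for n q xor n m n n q:
  [B [B n [B q]] xor [B n [B m [B n [B n [B q]]]]]]
  [B n [B [B q] xor [B n [B m [B n [B n [B q]]]]]]]

2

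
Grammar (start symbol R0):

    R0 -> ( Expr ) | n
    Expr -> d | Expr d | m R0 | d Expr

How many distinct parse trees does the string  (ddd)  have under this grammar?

4

Parse trees for (ddd):
  [R0 ( [Expr [Expr [Expr d] d] d] )]
  [R0 ( [Expr [Expr d [Expr d]] d] )]
  [R0 ( [Expr d [Expr [Expr d] d]] )]
  [R0 ( [Expr d [Expr d [Expr d]]] )]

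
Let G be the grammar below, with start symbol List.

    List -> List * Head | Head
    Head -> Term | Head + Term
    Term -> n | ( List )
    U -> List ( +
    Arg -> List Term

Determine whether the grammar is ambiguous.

(U, Arg are unreachable from List, so their rules don't affect L(List).) This is a standard precedence ladder (List over Head over Term), with each level left-recursive on its own operator ('*' at List, '+' at Head). That structure is LR(1), hence unambiguous.

Unambiguous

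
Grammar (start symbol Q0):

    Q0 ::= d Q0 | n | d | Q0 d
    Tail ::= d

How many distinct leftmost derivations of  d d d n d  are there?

Parse trees for d d d n d:
  [Q0 d [Q0 d [Q0 d [Q0 [Q0 n] d]]]]
  [Q0 d [Q0 d [Q0 [Q0 d [Q0 n]] d]]]
  [Q0 d [Q0 [Q0 d [Q0 d [Q0 n]]] d]]
  [Q0 [Q0 d [Q0 d [Q0 d [Q0 n]]]] d]

4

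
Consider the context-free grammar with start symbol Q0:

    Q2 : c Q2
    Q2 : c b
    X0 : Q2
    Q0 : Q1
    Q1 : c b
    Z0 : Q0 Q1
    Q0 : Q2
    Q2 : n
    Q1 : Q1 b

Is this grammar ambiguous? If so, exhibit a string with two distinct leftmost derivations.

Ambiguous

Witness: c b

Derivation 1: Q0 ⇒ Q1 ⇒ c b
Derivation 2: Q0 ⇒ Q2 ⇒ c b

Two distinct leftmost derivations for the same string.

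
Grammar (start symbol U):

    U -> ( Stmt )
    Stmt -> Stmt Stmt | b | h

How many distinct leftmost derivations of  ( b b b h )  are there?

Parse trees for ( b b b h ):
  [U ( [Stmt [Stmt b] [Stmt [Stmt b] [Stmt [Stmt b] [Stmt h]]]] )]
  [U ( [Stmt [Stmt b] [Stmt [Stmt [Stmt b] [Stmt b]] [Stmt h]]] )]
  [U ( [Stmt [Stmt [Stmt b] [Stmt b]] [Stmt [Stmt b] [Stmt h]]] )]
  [U ( [Stmt [Stmt [Stmt b] [Stmt [Stmt b] [Stmt b]]] [Stmt h]] )]
  [U ( [Stmt [Stmt [Stmt [Stmt b] [Stmt b]] [Stmt b]] [Stmt h]] )]

5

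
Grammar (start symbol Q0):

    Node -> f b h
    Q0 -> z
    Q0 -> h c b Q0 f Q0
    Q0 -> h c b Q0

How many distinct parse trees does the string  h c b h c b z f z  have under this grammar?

2

Parse trees for h c b h c b z f z:
  [Q0 h c b [Q0 h c b [Q0 z]] f [Q0 z]]
  [Q0 h c b [Q0 h c b [Q0 z] f [Q0 z]]]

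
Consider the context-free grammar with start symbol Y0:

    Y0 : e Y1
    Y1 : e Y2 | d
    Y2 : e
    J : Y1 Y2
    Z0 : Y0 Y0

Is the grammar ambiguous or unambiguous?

Only Y0, Y1, Y2 are reachable from Y0; ignoring the rest: Each reachable nonterminal has at most one production per leading terminal, and all productions are right-linear; the derivation is determined token-by-token.

Unambiguous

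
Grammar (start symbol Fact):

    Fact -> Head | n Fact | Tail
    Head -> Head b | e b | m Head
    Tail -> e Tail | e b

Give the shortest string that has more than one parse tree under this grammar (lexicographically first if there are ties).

length 2: e b has 2 parse trees

Two derivations of e b:
  Fact ⇒ Head ⇒ e b
  Fact ⇒ Tail ⇒ e b

e b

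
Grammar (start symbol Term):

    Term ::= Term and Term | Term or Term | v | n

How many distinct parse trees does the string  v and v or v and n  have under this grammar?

5

Parse trees for v and v or v and n:
  [Term [Term v] and [Term [Term [Term v] or [Term v]] and [Term n]]]
  [Term [Term v] and [Term [Term v] or [Term [Term v] and [Term n]]]]
  [Term [Term [Term v] and [Term [Term v] or [Term v]]] and [Term n]]
  [Term [Term [Term [Term v] and [Term v]] or [Term v]] and [Term n]]
  [Term [Term [Term v] and [Term v]] or [Term [Term v] and [Term n]]]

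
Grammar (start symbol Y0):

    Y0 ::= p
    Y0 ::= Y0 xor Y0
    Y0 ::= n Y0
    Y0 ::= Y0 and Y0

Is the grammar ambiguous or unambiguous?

Ambiguous

Witness: n p and p

Derivation 1: Y0 ⇒ n Y0 ⇒ n Y0 and Y0 ⇒ n p and Y0 ⇒ n p and p
Derivation 2: Y0 ⇒ Y0 and Y0 ⇒ n Y0 and Y0 ⇒ n p and Y0 ⇒ n p and p

Two distinct leftmost derivations for the same string.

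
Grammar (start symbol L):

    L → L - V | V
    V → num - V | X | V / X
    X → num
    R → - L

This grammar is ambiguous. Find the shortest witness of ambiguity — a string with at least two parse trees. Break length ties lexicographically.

length 1: no string has ≥2 trees
length 3: num - num has 2 parse trees

Two derivations of num - num:
  L ⇒ L - V ⇒ V - V ⇒ X - V ⇒ num - V ⇒ num - X ⇒ num - num
  L ⇒ V ⇒ num - V ⇒ num - X ⇒ num - num

num - num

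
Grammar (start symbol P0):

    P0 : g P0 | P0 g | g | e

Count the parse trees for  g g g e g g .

Parse trees for g g g e g g (showing first 6 of 10):
  [P0 g [P0 g [P0 g [P0 [P0 [P0 e] g] g]]]]
  [P0 g [P0 g [P0 [P0 g [P0 [P0 e] g]] g]]]
  [P0 g [P0 g [P0 [P0 [P0 g [P0 e]] g] g]]]
  [P0 g [P0 [P0 g [P0 g [P0 [P0 e] g]]] g]]
  [P0 g [P0 [P0 g [P0 [P0 g [P0 e]] g]] g]]
  [P0 g [P0 [P0 [P0 g [P0 g [P0 e]]] g] g]]

10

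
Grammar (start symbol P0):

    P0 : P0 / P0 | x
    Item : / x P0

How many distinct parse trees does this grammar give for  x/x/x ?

2

Parse trees for x/x/x:
  [P0 [P0 x] / [P0 [P0 x] / [P0 x]]]
  [P0 [P0 [P0 x] / [P0 x]] / [P0 x]]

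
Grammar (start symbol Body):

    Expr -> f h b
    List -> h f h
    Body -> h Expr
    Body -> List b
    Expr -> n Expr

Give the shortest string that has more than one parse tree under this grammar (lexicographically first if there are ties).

h f h b

length 4: h f h b has 2 parse trees

Two derivations of h f h b:
  Body ⇒ h Expr ⇒ h f h b
  Body ⇒ List b ⇒ h f h b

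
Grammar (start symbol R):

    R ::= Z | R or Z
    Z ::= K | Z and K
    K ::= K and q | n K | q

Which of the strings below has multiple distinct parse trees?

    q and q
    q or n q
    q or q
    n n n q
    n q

q and q: 2 trees
q or n q: 1 tree
q or q: 1 tree
n n n q: 1 tree
n q: 1 tree

q and q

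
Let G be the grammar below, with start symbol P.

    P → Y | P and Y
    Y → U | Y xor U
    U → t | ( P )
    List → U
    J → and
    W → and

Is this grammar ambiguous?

Unambiguous

(List, J, W are unreachable from P, so their rules don't affect L(P).) P → P and Y | Y  ;  Y → Y xor U | U  — a left-associative chain with U at the bottom. Each string factors uniquely by precedence.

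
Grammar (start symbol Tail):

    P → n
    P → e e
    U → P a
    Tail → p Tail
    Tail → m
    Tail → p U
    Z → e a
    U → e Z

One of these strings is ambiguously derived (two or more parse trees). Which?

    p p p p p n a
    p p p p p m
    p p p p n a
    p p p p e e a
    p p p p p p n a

p p p p p n a: 1 tree
p p p p p m: 1 tree
p p p p n a: 1 tree
p p p p e e a: 2 trees
p p p p p p n a: 1 tree

p p p p e e a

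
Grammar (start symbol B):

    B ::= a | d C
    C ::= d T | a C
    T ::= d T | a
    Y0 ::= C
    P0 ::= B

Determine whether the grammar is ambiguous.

Unambiguous

Only B, C, T are reachable from B; ignoring the rest: Restricted to the reachable nonterminals, every rule has the form A → t or A → t B, and no two rules for the same A share a first terminal. The grammar encodes a DFA — one run per string.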